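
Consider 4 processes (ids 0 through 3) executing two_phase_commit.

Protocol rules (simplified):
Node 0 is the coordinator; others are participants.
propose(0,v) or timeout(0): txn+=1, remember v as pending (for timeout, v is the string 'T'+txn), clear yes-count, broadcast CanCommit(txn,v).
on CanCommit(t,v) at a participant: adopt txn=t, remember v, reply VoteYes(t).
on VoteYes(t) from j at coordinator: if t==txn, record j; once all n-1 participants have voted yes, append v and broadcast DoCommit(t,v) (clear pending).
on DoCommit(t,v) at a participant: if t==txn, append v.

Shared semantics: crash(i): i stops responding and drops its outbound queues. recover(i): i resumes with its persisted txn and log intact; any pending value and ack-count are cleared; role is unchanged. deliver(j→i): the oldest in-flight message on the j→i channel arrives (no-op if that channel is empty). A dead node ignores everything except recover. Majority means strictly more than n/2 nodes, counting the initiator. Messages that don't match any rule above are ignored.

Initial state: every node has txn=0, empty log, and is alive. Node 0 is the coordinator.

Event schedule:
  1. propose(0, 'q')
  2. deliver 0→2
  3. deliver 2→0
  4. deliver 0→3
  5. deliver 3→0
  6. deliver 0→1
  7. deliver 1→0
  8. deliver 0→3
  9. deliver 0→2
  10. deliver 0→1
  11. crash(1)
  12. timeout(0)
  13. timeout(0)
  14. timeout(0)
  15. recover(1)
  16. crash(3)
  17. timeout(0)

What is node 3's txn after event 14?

[1] propose(0,'q') → N0(coor t1 [-])
[2] deliver 0→2 → N2(part t1 [-])
[3] deliver 2→0 → ∅
[4] deliver 0→3 → N3(part t1 [-])
[5] deliver 3→0 → ∅
[6] deliver 0→1 → N1(part t1 [-])
[7] deliver 1→0 → N0(coor t1 [q])
[8] deliver 0→3 → N3(part t1 [q])
[9] deliver 0→2 → N2(part t1 [q])
[10] deliver 0→1 → N1(part t1 [q])
[11] crash(1) → N1(✗part t1 [q])
[12] timeout(0) → N0(coor t2 [q])
[13] timeout(0) → N0(coor t3 [q])
[14] timeout(0) → N0(coor t4 [q])

1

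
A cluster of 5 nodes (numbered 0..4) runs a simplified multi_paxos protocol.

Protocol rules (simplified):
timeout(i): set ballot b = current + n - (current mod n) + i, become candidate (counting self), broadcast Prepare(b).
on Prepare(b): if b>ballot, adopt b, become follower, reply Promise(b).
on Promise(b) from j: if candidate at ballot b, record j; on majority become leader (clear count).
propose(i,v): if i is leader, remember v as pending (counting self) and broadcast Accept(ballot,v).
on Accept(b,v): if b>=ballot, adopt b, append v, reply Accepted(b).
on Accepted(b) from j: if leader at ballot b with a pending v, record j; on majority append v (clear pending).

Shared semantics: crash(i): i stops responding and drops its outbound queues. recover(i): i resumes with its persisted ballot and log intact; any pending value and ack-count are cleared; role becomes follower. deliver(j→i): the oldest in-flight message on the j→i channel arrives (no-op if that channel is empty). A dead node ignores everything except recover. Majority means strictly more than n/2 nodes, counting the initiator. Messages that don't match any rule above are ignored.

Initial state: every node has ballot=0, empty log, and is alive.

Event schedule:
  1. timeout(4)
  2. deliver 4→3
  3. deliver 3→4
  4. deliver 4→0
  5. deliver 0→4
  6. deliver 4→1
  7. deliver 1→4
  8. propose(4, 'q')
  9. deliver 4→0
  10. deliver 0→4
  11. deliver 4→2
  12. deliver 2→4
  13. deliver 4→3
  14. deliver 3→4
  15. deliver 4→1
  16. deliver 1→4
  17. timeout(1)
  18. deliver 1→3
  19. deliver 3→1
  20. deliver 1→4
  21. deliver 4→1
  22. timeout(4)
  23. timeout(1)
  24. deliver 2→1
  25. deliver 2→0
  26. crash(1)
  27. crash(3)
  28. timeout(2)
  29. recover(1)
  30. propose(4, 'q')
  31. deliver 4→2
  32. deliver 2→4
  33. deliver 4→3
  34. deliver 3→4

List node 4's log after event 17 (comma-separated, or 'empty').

after 1 — timeout(4): n4:cand/b9/[-]
after 2 — deliver 4→3: n3:foll/b9/[-]
after 3 — deliver 3→4: ·
after 4 — deliver 4→0: n0:foll/b9/[-]
after 5 — deliver 0→4: n4:lead/b9/[-]
after 6 — deliver 4→1: n1:foll/b9/[-]
after 7 — deliver 1→4: ·
after 8 — propose(4,'q'): ·
after 9 — deliver 4→0: n0:foll/b9/[q]
after 10 — deliver 0→4: ·
after 11 — deliver 4→2: n2:foll/b9/[-]
after 12 — deliver 2→4: ·
after 13 — deliver 4→3: n3:foll/b9/[q]
after 14 — deliver 3→4: n4:lead/b9/[q]
after 15 — deliver 4→1: n1:foll/b9/[q]
after 16 — deliver 1→4: ·
after 17 — timeout(1): n1:cand/b11/[q]

q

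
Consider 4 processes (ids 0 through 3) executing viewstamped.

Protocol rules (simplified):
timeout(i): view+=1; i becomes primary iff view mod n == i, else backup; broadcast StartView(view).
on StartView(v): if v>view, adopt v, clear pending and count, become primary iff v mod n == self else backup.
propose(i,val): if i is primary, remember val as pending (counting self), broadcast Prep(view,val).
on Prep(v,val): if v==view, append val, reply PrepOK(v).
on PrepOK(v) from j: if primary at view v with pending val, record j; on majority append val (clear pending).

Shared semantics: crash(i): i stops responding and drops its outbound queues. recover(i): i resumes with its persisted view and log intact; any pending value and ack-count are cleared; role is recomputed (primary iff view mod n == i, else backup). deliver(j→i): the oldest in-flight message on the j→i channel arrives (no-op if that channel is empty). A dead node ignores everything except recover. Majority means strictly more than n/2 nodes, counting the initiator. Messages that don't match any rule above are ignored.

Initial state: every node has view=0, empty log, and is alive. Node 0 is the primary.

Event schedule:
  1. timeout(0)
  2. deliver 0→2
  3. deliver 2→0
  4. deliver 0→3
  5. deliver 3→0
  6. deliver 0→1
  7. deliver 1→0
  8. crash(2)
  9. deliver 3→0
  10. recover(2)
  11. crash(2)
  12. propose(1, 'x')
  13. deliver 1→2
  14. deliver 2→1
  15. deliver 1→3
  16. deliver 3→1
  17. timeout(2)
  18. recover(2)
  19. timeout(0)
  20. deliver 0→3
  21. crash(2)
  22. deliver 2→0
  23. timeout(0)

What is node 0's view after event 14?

step 1 timeout(0): 0={back,v=1,log=-}
step 2 deliver 0→2: 2={back,v=1,log=-}
step 3 deliver 2→0: —
step 4 deliver 0→3: 3={back,v=1,log=-}
step 5 deliver 3→0: —
step 6 deliver 0→1: 1={prim,v=1,log=-}
step 7 deliver 1→0: —
step 8 crash(2): 2={✗back,v=1,log=-}
step 9 deliver 3→0: —
step 10 recover(2): 2={back,v=1,log=-}
step 11 crash(2): 2={✗back,v=1,log=-}
step 12 propose(1,'x'): —
step 13 deliver 1→2: —
step 14 deliver 2→1: —

1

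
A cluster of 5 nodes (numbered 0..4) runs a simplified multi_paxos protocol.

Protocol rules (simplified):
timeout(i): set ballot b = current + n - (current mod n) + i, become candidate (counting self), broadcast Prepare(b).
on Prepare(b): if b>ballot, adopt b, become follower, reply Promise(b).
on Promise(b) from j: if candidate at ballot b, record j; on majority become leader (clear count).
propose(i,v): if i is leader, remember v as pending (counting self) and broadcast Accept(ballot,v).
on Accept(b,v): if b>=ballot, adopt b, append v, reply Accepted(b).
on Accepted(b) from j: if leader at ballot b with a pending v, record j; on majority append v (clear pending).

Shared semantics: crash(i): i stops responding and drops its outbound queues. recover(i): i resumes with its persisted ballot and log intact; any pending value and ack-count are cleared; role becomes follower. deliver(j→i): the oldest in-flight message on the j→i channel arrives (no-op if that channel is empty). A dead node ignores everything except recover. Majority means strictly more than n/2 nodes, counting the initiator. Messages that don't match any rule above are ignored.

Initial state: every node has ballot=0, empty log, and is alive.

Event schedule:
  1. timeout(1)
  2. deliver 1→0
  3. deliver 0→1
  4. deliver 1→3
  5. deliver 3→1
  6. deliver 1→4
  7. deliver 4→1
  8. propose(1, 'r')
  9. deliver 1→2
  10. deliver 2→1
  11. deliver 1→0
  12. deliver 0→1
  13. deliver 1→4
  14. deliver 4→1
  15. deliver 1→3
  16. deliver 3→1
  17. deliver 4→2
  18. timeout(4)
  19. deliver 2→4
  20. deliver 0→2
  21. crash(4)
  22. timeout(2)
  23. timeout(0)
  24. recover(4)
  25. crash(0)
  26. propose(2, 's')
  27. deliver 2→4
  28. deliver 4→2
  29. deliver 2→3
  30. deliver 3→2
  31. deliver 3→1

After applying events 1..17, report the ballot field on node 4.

1. timeout(1):  <1:cand b6 ->
2. deliver 1→0:  <0:foll b6 ->
3. deliver 0→1:  nop
4. deliver 1→3:  <3:foll b6 ->
5. deliver 3→1:  <1:lead b6 ->
6. deliver 1→4:  <4:foll b6 ->
7. deliver 4→1:  nop
8. propose(1,'r'):  nop
9. deliver 1→2:  <2:foll b6 ->
10. deliver 2→1:  nop
11. deliver 1→0:  <0:foll b6 r>
12. deliver 0→1:  nop
13. deliver 1→4:  <4:foll b6 r>
14. deliver 4→1:  <1:lead b6 r>
15. deliver 1→3:  <3:foll b6 r>
16. deliver 3→1:  nop
17. deliver 4→2:  nop

6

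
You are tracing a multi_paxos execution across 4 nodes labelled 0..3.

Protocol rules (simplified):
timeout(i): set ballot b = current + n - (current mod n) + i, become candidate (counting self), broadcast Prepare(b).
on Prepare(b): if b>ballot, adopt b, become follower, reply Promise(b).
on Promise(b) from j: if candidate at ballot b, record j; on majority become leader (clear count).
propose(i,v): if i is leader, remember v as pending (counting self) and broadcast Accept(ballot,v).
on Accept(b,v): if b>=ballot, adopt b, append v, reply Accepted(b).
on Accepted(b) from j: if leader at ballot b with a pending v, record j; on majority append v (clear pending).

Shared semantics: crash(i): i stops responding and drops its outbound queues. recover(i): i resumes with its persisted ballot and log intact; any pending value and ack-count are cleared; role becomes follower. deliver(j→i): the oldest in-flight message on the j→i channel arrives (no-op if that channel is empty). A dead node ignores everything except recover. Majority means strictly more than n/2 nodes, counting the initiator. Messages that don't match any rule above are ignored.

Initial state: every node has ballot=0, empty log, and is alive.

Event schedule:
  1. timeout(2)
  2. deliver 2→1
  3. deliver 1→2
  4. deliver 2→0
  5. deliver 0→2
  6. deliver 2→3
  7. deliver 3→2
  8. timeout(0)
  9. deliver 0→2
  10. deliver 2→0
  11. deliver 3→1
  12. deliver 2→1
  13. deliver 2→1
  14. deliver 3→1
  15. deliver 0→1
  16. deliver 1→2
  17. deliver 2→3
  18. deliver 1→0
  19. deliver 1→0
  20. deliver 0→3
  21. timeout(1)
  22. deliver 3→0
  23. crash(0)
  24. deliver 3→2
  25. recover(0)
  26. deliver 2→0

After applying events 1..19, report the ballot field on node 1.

[1] timeout(2) → N2(cand b6 [-])
[2] deliver 2→1 → N1(foll b6 [-])
[3] deliver 1→2 → ∅
[4] deliver 2→0 → N0(foll b6 [-])
[5] deliver 0→2 → N2(lead b6 [-])
[6] deliver 2→3 → N3(foll b6 [-])
[7] deliver 3→2 → ∅
[8] timeout(0) → N0(cand b8 [-])
[9] deliver 0→2 → N2(foll b8 [-])
[10] deliver 2→0 → ∅
[11] deliver 3→1 → ∅
[12] deliver 2→1 → ∅
[13] deliver 2→1 → ∅
[14] deliver 3→1 → ∅
[15] deliver 0→1 → N1(foll b8 [-])
[16] deliver 1→2 → ∅
[17] deliver 2→3 → ∅
[18] deliver 1→0 → N0(lead b8 [-])
[19] deliver 1→0 → ∅

8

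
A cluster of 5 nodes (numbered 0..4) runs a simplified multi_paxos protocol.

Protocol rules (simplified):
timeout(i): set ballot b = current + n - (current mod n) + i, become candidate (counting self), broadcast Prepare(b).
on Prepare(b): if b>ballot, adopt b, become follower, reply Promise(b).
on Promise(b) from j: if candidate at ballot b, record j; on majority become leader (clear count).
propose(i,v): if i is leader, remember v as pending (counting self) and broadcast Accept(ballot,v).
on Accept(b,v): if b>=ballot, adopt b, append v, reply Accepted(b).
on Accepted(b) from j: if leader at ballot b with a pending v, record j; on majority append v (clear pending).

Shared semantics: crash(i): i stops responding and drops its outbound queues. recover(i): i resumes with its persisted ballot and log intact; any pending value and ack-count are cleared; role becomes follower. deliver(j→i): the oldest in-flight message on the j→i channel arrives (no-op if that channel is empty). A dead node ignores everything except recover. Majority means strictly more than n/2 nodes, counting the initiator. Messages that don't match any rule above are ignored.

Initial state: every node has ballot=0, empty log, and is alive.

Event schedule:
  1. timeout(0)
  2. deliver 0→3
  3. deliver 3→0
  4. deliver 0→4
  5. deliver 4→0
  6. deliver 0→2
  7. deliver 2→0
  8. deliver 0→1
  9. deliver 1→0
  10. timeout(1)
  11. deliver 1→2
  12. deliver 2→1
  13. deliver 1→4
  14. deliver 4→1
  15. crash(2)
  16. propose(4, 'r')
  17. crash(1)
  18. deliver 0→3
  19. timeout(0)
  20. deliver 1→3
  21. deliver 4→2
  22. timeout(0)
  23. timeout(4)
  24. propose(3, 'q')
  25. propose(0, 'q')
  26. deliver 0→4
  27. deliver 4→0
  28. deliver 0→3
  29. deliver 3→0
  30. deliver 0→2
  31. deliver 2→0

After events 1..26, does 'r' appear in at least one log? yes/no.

no

step 1 timeout(0): 0={cand,b=5,log=-}
step 2 deliver 0→3: 3={foll,b=5,log=-}
step 3 deliver 3→0: —
step 4 deliver 0→4: 4={foll,b=5,log=-}
step 5 deliver 4→0: 0={lead,b=5,log=-}
step 6 deliver 0→2: 2={foll,b=5,log=-}
step 7 deliver 2→0: —
step 8 deliver 0→1: 1={foll,b=5,log=-}
step 9 deliver 1→0: —
step 10 timeout(1): 1={cand,b=11,log=-}
step 11 deliver 1→2: 2={foll,b=11,log=-}
step 12 deliver 2→1: —
step 13 deliver 1→4: 4={foll,b=11,log=-}
step 14 deliver 4→1: 1={lead,b=11,log=-}
step 15 crash(2): 2={✗foll,b=11,log=-}
step 16 propose(4,'r'): —
step 17 crash(1): 1={✗lead,b=11,log=-}
step 18 deliver 0→3: —
step 19 timeout(0): 0={cand,b=10,log=-}
step 20 deliver 1→3: —
step 21 deliver 4→2: —
step 22 timeout(0): 0={cand,b=15,log=-}
step 23 timeout(4): 4={cand,b=19,log=-}
step 24 propose(3,'q'): —
step 25 propose(0,'q'): —
step 26 deliver 0→4: —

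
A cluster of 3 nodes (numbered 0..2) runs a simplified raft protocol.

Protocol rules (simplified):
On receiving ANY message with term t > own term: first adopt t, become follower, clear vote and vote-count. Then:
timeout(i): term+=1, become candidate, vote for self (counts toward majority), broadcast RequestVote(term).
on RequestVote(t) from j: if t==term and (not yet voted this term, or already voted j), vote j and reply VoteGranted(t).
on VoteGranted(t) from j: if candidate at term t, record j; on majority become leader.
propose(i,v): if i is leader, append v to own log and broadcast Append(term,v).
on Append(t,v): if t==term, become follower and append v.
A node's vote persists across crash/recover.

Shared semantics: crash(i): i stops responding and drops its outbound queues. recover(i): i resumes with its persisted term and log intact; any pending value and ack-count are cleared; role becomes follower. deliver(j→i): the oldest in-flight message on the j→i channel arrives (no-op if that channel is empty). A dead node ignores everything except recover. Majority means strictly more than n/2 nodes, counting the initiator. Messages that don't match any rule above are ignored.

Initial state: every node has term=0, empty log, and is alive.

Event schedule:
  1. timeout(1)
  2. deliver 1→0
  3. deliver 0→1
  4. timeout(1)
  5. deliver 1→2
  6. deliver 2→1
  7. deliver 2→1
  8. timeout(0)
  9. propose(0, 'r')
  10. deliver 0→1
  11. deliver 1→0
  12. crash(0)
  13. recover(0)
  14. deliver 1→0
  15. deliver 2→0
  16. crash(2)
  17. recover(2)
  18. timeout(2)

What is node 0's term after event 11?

e1 timeout(1): 1[cand,t=1,-]
e2 deliver 1→0: 0[foll,t=1,-]
e3 deliver 0→1: 1[lead,t=1,-]
e4 timeout(1): 1[cand,t=2,-]
e5 deliver 1→2: 2[foll,t=1,-]
e6 deliver 2→1: ·
e7 deliver 2→1: ·
e8 timeout(0): 0[cand,t=2,-]
e9 propose(0,'r'): ·
e10 deliver 0→1: ·
e11 deliver 1→0: ·

2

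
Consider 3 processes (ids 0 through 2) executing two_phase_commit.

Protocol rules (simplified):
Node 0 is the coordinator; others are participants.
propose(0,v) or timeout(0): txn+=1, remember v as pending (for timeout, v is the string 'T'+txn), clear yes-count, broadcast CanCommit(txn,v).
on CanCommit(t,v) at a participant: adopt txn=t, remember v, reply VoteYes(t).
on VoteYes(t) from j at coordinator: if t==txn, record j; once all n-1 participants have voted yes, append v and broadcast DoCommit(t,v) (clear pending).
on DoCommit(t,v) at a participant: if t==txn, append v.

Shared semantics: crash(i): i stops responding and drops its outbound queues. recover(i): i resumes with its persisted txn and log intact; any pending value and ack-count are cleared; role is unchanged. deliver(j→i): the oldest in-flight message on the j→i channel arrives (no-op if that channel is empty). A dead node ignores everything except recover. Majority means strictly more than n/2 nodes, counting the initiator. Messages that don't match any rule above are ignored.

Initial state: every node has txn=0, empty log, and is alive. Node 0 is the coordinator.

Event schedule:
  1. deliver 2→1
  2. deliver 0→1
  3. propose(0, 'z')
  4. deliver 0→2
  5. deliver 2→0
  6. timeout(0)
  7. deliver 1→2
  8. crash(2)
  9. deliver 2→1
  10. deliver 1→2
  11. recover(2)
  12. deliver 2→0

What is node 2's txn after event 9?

1

step 1 deliver 2→1: —
step 2 deliver 0→1: —
step 3 propose(0,'z'): 0={coor,t=1,log=-}
step 4 deliver 0→2: 2={part,t=1,log=-}
step 5 deliver 2→0: —
step 6 timeout(0): 0={coor,t=2,log=-}
step 7 deliver 1→2: —
step 8 crash(2): 2={✗part,t=1,log=-}
step 9 deliver 2→1: —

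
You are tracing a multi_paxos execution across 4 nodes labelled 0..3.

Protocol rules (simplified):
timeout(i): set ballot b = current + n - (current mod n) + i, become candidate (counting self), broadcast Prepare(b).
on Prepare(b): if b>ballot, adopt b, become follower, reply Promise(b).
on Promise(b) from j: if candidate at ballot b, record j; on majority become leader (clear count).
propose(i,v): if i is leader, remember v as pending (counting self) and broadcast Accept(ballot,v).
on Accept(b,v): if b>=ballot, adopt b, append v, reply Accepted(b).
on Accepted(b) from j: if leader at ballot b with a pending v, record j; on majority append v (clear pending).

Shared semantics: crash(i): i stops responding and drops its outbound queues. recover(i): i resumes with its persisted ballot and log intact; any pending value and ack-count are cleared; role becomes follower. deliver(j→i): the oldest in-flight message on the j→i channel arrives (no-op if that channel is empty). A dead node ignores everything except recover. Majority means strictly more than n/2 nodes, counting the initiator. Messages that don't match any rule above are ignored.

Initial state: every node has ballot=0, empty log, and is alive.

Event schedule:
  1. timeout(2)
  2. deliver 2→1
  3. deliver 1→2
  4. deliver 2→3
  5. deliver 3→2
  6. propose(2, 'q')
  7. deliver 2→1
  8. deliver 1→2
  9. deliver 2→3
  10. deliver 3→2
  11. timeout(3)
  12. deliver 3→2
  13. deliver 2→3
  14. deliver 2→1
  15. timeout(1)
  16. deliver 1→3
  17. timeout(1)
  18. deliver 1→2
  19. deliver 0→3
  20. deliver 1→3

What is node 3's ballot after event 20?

after 1 — timeout(2): n2:cand/b6/[-]
after 2 — deliver 2→1: n1:foll/b6/[-]
after 3 — deliver 1→2: ·
after 4 — deliver 2→3: n3:foll/b6/[-]
after 5 — deliver 3→2: n2:lead/b6/[-]
after 6 — propose(2,'q'): ·
after 7 — deliver 2→1: n1:foll/b6/[q]
after 8 — deliver 1→2: ·
after 9 — deliver 2→3: n3:foll/b6/[q]
after 10 — deliver 3→2: n2:lead/b6/[q]
after 11 — timeout(3): n3:cand/b11/[q]
after 12 — deliver 3→2: n2:foll/b11/[q]
after 13 — deliver 2→3: ·
after 14 — deliver 2→1: ·
after 15 — timeout(1): n1:cand/b9/[q]
after 16 — deliver 1→3: ·
after 17 — timeout(1): n1:cand/b13/[q]
after 18 — deliver 1→2: ·
after 19 — deliver 0→3: ·
after 20 — deliver 1→3: n3:foll/b13/[q]

13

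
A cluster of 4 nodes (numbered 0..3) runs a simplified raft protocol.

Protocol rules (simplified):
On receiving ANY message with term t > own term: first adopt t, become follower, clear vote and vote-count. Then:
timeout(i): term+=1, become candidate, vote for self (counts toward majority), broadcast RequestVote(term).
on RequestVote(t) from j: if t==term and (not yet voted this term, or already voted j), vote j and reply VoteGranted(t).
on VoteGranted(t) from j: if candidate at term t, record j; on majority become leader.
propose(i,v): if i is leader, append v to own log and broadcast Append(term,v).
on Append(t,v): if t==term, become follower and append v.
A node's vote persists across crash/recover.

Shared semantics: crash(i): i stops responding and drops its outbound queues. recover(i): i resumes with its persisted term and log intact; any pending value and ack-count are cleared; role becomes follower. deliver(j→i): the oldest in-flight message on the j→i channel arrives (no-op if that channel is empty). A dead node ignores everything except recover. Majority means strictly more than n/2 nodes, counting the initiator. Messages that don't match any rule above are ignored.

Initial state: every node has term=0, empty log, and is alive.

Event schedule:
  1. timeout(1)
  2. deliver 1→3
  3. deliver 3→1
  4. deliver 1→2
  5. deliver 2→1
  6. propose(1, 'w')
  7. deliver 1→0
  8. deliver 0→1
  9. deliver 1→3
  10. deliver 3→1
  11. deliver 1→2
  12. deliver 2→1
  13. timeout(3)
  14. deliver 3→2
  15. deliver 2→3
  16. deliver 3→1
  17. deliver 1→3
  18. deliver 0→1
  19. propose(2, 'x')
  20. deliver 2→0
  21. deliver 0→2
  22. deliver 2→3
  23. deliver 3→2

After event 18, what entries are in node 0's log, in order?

1. timeout(1):  <1:cand t1 ->
2. deliver 1→3:  <3:foll t1 ->
3. deliver 3→1:  nop
4. deliver 1→2:  <2:foll t1 ->
5. deliver 2→1:  <1:lead t1 ->
6. propose(1,'w'):  <1:lead t1 w>
7. deliver 1→0:  <0:foll t1 ->
8. deliver 0→1:  nop
9. deliver 1→3:  <3:foll t1 w>
10. deliver 3→1:  nop
11. deliver 1→2:  <2:foll t1 w>
12. deliver 2→1:  nop
13. timeout(3):  <3:cand t2 w>
14. deliver 3→2:  <2:foll t2 w>
15. deliver 2→3:  nop
16. deliver 3→1:  <1:foll t2 w>
17. deliver 1→3:  <3:lead t2 w>
18. deliver 0→1:  nop

empty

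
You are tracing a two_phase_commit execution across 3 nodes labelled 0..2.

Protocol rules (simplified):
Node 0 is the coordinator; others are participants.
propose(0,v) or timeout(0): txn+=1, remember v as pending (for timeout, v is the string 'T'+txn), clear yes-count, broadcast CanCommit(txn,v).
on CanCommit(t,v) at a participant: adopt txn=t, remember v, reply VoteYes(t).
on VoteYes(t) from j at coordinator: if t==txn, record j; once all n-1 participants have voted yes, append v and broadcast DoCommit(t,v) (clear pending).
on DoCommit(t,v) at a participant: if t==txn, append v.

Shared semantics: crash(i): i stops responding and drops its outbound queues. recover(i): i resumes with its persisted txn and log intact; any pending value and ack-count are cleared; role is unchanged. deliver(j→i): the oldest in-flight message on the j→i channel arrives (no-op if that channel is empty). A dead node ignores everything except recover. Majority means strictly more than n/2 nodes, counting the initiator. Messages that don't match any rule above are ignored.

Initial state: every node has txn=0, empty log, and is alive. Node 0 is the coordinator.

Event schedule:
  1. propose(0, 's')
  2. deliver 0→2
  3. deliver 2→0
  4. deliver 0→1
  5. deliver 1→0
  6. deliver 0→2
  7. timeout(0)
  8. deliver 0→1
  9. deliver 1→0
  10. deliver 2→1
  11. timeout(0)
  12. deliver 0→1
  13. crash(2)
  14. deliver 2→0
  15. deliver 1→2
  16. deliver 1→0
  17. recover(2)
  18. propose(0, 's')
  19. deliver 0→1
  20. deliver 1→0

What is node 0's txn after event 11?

1. propose(0,'s'):  <0:coor t1 ->
2. deliver 0→2:  <2:part t1 ->
3. deliver 2→0:  nop
4. deliver 0→1:  <1:part t1 ->
5. deliver 1→0:  <0:coor t1 s>
6. deliver 0→2:  <2:part t1 s>
7. timeout(0):  <0:coor t2 s>
8. deliver 0→1:  <1:part t1 s>
9. deliver 1→0:  nop
10. deliver 2→1:  nop
11. timeout(0):  <0:coor t3 s>

3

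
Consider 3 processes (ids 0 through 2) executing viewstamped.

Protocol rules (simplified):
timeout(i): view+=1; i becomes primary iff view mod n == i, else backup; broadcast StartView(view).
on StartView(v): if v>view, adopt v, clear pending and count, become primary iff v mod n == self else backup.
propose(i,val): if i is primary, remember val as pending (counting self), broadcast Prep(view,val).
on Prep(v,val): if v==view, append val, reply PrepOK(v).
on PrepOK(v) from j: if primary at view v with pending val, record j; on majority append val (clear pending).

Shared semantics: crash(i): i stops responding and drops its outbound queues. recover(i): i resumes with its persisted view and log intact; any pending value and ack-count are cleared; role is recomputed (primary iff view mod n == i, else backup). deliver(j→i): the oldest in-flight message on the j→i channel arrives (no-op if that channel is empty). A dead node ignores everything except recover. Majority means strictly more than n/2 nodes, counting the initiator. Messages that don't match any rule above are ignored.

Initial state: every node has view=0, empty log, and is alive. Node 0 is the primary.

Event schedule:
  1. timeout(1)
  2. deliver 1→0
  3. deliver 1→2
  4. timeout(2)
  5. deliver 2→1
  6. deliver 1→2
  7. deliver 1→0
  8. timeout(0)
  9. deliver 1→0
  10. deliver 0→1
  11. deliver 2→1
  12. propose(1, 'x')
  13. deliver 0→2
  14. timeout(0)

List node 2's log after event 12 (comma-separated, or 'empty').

e1 timeout(1): 1[prim,v=1,-]
e2 deliver 1→0: 0[back,v=1,-]
e3 deliver 1→2: 2[back,v=1,-]
e4 timeout(2): 2[prim,v=2,-]
e5 deliver 2→1: 1[back,v=2,-]
e6 deliver 1→2: ·
e7 deliver 1→0: ·
e8 timeout(0): 0[back,v=2,-]
e9 deliver 1→0: ·
e10 deliver 0→1: ·
e11 deliver 2→1: ·
e12 propose(1,'x'): ·

empty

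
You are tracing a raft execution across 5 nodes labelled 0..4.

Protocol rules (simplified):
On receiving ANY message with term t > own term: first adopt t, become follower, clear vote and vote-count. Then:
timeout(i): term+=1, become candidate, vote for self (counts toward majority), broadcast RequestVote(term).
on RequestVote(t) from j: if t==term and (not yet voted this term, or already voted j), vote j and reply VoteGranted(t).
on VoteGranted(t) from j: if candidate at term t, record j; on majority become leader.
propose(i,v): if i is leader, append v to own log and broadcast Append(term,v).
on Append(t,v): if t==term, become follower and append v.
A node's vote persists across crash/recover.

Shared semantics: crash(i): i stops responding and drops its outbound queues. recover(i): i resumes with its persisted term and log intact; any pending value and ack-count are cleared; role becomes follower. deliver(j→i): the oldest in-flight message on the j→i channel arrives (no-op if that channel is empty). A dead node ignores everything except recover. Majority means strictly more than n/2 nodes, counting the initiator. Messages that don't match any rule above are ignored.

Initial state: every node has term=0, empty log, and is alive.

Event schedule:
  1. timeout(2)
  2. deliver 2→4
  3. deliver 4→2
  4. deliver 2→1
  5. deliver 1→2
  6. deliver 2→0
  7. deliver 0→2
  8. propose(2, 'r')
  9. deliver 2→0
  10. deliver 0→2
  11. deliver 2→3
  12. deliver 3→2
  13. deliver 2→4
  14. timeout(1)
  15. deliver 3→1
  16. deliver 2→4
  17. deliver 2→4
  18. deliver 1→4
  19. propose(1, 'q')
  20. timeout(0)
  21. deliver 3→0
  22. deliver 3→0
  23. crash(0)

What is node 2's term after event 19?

after 1 — timeout(2): n2:cand/t1/[-]
after 2 — deliver 2→4: n4:foll/t1/[-]
after 3 — deliver 4→2: ·
after 4 — deliver 2→1: n1:foll/t1/[-]
after 5 — deliver 1→2: n2:lead/t1/[-]
after 6 — deliver 2→0: n0:foll/t1/[-]
after 7 — deliver 0→2: ·
after 8 — propose(2,'r'): n2:lead/t1/[r]
after 9 — deliver 2→0: n0:foll/t1/[r]
after 10 — deliver 0→2: ·
after 11 — deliver 2→3: n3:foll/t1/[-]
after 12 — deliver 3→2: ·
after 13 — deliver 2→4: n4:foll/t1/[r]
after 14 — timeout(1): n1:cand/t2/[-]
after 15 — deliver 3→1: ·
after 16 — deliver 2→4: ·
after 17 — deliver 2→4: ·
after 18 — deliver 1→4: n4:foll/t2/[r]
after 19 — propose(1,'q'): ·

1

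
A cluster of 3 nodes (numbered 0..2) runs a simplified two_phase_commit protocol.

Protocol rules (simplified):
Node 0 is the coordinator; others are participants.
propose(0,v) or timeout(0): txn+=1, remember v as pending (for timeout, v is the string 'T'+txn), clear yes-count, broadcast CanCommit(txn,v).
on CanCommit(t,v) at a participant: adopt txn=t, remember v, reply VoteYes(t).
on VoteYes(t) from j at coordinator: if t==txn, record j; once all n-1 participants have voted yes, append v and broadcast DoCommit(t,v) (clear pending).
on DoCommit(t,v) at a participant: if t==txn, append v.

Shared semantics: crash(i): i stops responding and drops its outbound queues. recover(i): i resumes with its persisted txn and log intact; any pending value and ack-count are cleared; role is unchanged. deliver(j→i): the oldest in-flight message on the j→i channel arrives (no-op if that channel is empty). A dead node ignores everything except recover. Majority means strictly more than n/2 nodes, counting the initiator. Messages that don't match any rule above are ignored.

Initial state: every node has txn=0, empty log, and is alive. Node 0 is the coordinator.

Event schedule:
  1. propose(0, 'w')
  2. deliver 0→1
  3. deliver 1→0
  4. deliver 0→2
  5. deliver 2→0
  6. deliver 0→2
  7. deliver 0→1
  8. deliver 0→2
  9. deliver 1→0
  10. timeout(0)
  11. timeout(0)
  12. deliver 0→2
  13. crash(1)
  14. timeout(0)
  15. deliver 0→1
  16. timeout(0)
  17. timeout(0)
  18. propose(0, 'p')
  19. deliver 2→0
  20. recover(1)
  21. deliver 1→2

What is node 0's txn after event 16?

e1 propose(0,'w'): 0[coor,t=1,-]
e2 deliver 0→1: 1[part,t=1,-]
e3 deliver 1→0: ·
e4 deliver 0→2: 2[part,t=1,-]
e5 deliver 2→0: 0[coor,t=1,w]
e6 deliver 0→2: 2[part,t=1,w]
e7 deliver 0→1: 1[part,t=1,w]
e8 deliver 0→2: ·
e9 deliver 1→0: ·
e10 timeout(0): 0[coor,t=2,w]
e11 timeout(0): 0[coor,t=3,w]
e12 deliver 0→2: 2[part,t=2,w]
e13 crash(1): 1[✗part,t=1,w]
e14 timeout(0): 0[coor,t=4,w]
e15 deliver 0→1: ·
e16 timeout(0): 0[coor,t=5,w]

5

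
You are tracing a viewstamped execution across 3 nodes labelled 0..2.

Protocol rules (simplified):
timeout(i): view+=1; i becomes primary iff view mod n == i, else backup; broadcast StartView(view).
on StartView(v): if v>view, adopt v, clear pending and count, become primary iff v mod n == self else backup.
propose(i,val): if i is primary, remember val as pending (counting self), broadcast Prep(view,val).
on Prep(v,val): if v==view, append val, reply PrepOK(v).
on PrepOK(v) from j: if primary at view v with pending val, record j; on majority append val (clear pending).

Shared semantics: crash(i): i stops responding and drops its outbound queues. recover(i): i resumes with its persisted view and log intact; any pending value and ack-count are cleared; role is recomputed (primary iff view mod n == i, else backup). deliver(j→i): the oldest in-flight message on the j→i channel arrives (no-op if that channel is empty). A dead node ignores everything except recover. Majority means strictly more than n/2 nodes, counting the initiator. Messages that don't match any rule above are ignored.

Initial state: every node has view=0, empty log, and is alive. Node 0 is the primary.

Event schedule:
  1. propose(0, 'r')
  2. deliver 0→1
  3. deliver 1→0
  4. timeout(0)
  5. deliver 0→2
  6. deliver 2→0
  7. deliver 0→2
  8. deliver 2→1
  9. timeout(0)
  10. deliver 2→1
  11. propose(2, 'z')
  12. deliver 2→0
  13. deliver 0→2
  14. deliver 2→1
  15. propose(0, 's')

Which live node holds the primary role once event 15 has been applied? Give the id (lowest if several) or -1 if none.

2

step 1 propose(0,'r'): —
step 2 deliver 0→1: 1={back,v=0,log=r}
step 3 deliver 1→0: 0={prim,v=0,log=r}
step 4 timeout(0): 0={back,v=1,log=r}
step 5 deliver 0→2: 2={back,v=0,log=r}
step 6 deliver 2→0: —
step 7 deliver 0→2: 2={back,v=1,log=r}
step 8 deliver 2→1: —
step 9 timeout(0): 0={back,v=2,log=r}
step 10 deliver 2→1: —
step 11 propose(2,'z'): —
step 12 deliver 2→0: —
step 13 deliver 0→2: 2={prim,v=2,log=r}
step 14 deliver 2→1: —
step 15 propose(0,'s'): —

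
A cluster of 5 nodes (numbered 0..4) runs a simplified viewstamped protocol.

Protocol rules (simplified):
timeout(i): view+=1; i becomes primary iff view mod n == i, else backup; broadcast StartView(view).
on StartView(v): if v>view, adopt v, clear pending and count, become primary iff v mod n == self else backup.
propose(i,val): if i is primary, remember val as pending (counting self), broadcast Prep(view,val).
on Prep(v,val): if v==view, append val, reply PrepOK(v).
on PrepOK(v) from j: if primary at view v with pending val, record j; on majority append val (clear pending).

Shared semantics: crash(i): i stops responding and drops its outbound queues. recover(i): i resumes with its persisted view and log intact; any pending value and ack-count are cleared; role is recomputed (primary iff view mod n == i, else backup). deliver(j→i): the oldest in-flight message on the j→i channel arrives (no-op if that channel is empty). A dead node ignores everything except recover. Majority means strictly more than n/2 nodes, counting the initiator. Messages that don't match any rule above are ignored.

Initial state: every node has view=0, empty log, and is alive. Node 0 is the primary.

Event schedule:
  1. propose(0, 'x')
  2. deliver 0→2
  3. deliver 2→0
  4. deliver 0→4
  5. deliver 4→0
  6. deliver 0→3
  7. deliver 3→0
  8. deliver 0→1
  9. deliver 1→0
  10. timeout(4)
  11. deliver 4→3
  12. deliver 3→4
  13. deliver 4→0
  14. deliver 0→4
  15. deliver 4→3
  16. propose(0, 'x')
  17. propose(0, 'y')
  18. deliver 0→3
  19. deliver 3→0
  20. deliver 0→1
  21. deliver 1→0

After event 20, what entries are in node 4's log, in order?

step 1 propose(0,'x'): —
step 2 deliver 0→2: 2={back,v=0,log=x}
step 3 deliver 2→0: —
step 4 deliver 0→4: 4={back,v=0,log=x}
step 5 deliver 4→0: 0={prim,v=0,log=x}
step 6 deliver 0→3: 3={back,v=0,log=x}
step 7 deliver 3→0: —
step 8 deliver 0→1: 1={back,v=0,log=x}
step 9 deliver 1→0: —
step 10 timeout(4): 4={back,v=1,log=x}
step 11 deliver 4→3: 3={back,v=1,log=x}
step 12 deliver 3→4: —
step 13 deliver 4→0: 0={back,v=1,log=x}
step 14 deliver 0→4: —
step 15 deliver 4→3: —
step 16 propose(0,'x'): —
step 17 propose(0,'y'): —
step 18 deliver 0→3: —
step 19 deliver 3→0: —
step 20 deliver 0→1: —

x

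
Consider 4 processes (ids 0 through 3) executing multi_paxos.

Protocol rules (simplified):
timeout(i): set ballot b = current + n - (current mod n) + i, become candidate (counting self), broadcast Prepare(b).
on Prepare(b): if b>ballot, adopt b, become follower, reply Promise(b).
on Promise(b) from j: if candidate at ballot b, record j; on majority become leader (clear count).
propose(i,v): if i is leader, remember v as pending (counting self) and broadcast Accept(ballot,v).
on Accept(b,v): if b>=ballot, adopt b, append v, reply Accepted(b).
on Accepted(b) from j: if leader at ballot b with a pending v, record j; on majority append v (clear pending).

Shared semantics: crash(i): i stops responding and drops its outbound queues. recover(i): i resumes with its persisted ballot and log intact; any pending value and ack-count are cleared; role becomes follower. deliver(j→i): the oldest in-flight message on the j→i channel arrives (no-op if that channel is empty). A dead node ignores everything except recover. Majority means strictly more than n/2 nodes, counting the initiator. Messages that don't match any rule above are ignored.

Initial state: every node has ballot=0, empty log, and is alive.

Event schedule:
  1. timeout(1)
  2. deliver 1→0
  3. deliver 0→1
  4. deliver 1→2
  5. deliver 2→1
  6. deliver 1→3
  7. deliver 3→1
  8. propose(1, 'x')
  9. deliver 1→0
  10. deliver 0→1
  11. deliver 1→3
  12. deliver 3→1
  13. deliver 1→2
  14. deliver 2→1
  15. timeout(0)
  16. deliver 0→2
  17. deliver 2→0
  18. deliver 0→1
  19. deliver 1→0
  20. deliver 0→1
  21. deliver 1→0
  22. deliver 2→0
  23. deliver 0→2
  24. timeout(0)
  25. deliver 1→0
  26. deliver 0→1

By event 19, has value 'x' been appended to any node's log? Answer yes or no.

[1] timeout(1) → N1(cand b5 [-])
[2] deliver 1→0 → N0(foll b5 [-])
[3] deliver 0→1 → ∅
[4] deliver 1→2 → N2(foll b5 [-])
[5] deliver 2→1 → N1(lead b5 [-])
[6] deliver 1→3 → N3(foll b5 [-])
[7] deliver 3→1 → ∅
[8] propose(1,'x') → ∅
[9] deliver 1→0 → N0(foll b5 [x])
[10] deliver 0→1 → ∅
[11] deliver 1→3 → N3(foll b5 [x])
[12] deliver 3→1 → N1(lead b5 [x])
[13] deliver 1→2 → N2(foll b5 [x])
[14] deliver 2→1 → ∅
[15] timeout(0) → N0(cand b8 [x])
[16] deliver 0→2 → N2(foll b8 [x])
[17] deliver 2→0 → ∅
[18] deliver 0→1 → N1(foll b8 [x])
[19] deliver 1→0 → N0(lead b8 [x])

yes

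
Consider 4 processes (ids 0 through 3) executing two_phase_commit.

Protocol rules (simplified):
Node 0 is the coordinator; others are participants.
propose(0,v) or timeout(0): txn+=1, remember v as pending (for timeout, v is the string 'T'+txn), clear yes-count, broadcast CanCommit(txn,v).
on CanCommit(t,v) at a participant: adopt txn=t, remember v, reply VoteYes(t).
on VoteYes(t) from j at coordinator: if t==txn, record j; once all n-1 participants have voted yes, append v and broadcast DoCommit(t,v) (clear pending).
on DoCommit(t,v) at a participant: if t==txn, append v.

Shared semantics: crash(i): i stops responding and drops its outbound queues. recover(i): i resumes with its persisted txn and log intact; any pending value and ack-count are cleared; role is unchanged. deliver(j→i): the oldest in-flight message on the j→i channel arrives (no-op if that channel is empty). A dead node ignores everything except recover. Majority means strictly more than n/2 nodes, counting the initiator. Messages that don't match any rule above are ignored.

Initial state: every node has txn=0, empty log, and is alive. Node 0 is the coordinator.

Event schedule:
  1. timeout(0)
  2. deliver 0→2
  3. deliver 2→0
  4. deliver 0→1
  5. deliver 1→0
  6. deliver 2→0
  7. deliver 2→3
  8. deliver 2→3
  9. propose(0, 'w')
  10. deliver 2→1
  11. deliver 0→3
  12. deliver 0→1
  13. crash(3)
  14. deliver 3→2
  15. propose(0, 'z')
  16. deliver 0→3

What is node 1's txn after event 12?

[1] timeout(0) → N0(coor t1 [-])
[2] deliver 0→2 → N2(part t1 [-])
[3] deliver 2→0 → ∅
[4] deliver 0→1 → N1(part t1 [-])
[5] deliver 1→0 → ∅
[6] deliver 2→0 → ∅
[7] deliver 2→3 → ∅
[8] deliver 2→3 → ∅
[9] propose(0,'w') → N0(coor t2 [-])
[10] deliver 2→1 → ∅
[11] deliver 0→3 → N3(part t1 [-])
[12] deliver 0→1 → N1(part t2 [-])

2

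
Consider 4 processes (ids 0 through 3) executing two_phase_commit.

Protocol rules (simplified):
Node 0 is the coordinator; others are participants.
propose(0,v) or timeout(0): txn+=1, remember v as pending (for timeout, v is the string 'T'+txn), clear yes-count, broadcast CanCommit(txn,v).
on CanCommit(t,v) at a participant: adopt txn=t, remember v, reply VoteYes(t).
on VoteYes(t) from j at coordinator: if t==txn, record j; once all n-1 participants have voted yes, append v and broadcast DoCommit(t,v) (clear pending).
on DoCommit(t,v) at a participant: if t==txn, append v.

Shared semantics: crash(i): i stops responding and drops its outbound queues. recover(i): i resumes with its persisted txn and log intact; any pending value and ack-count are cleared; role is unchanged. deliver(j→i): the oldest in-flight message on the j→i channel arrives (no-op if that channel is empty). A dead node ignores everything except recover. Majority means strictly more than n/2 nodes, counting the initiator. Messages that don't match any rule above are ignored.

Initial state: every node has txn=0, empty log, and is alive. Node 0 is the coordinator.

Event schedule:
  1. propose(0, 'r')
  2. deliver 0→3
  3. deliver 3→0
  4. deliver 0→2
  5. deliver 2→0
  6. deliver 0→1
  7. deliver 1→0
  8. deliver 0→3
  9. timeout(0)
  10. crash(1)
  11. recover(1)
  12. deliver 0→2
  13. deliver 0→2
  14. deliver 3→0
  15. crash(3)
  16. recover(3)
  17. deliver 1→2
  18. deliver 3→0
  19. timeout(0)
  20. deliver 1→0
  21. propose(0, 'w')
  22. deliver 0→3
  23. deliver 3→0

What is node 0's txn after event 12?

e1 propose(0,'r'): 0[coor,t=1,-]
e2 deliver 0→3: 3[part,t=1,-]
e3 deliver 3→0: ·
e4 deliver 0→2: 2[part,t=1,-]
e5 deliver 2→0: ·
e6 deliver 0→1: 1[part,t=1,-]
e7 deliver 1→0: 0[coor,t=1,r]
e8 deliver 0→3: 3[part,t=1,r]
e9 timeout(0): 0[coor,t=2,r]
e10 crash(1): 1[✗part,t=1,-]
e11 recover(1): 1[part,t=1,-]
e12 deliver 0→2: 2[part,t=1,r]

2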